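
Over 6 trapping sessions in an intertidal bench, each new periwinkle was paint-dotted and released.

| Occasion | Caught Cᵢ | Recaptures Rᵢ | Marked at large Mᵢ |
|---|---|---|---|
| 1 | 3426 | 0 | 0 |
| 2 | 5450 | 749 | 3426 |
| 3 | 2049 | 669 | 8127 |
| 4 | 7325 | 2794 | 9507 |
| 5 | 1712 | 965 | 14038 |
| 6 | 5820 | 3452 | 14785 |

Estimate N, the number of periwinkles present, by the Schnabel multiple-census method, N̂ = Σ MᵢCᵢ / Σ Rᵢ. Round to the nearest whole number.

N ≈ 24,921

Σ MᵢCᵢ = 0·3426 + 3426·5450 + 8127·2049 + 9507·7325 + 14038·1712 + 14785·5820 = 0 + 18671700 + 16652223 + 69638775 + 24033056 + 86048700 = 215044454
Σ Rᵢ = 0 + 749 + 669 + 2794 + 965 + 3452 = 8629
N̂ = 215044454 / 8629 ≈ 24921.1 → 24921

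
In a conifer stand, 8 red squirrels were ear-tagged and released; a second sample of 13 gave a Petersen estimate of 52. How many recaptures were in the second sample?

From N = M·C/R: R = M·C / N = 8·13 / 52 = 104 / 52 = 2.

R = 2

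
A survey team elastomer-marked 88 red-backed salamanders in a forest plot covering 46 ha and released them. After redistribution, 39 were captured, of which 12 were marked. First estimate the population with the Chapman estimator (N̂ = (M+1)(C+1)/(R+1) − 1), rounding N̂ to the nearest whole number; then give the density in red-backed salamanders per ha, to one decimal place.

N̂ = 89·40/13 − 1 = 3560/13 − 1 ≈ 272.8 → 273
Density = N̂ / area = 273 / 46 ≈ 5.93 → 5.9 per ha

density ≈ 5.9 red-backed salamanders per ha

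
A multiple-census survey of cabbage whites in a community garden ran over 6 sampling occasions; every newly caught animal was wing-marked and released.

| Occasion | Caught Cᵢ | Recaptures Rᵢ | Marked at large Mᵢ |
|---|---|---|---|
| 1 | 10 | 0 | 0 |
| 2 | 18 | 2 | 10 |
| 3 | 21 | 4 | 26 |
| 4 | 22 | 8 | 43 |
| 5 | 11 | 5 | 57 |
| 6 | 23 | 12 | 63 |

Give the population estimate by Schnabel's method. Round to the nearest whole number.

N ≈ 121

Σ MᵢCᵢ = 0·10 + 10·18 + 26·21 + 43·22 + 57·11 + 63·23 = 0 + 180 + 546 + 946 + 627 + 1449 = 3748
Σ Rᵢ = 0 + 2 + 4 + 8 + 5 + 12 = 31
N̂ = 3748 / 31 ≈ 120.9 → 121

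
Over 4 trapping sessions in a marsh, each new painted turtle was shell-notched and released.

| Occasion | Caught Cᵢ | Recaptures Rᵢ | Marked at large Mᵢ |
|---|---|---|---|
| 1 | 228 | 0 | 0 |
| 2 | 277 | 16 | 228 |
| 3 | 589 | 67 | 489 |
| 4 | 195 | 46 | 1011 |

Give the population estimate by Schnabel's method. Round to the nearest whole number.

Σ MᵢCᵢ = 0·228 + 228·277 + 489·589 + 1011·195 = 0 + 63156 + 288021 + 197145 = 548322
Σ Rᵢ = 0 + 16 + 67 + 46 = 129
N̂ = 548322 / 129 ≈ 4250.6 → 4251

N ≈ 4251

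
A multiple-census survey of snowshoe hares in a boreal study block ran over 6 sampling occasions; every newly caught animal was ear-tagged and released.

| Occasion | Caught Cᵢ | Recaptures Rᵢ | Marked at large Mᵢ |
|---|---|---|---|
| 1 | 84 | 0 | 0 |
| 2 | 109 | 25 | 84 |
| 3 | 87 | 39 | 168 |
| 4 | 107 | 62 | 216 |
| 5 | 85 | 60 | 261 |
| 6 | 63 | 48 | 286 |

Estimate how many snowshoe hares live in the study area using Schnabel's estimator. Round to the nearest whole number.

N ≈ 372

Σ MᵢCᵢ = 0·84 + 84·109 + 168·87 + 216·107 + 261·85 + 286·63 = 0 + 9156 + 14616 + 23112 + 22185 + 18018 = 87087
Σ Rᵢ = 0 + 25 + 39 + 62 + 60 + 48 = 234
N̂ = 87087 / 234 ≈ 372.2 → 372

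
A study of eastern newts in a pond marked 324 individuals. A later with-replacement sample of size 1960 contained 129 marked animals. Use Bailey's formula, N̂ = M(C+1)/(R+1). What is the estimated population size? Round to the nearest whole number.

N ≈ 4887

N̂ = 324·(1960+1)/(129+1) = 324·1961/130 = 635364/130 ≈ 4887.4 → 4887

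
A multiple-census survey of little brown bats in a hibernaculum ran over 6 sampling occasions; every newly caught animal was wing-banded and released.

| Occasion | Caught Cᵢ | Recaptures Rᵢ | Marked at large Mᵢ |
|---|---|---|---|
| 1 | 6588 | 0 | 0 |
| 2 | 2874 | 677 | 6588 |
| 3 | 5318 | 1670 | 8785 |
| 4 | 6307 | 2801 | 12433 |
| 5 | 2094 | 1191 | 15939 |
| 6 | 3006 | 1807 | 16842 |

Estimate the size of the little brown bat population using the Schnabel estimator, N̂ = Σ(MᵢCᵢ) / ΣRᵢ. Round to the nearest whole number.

Σ MᵢCᵢ = 0·6588 + 6588·2874 + 8785·5318 + 12433·6307 + 15939·2094 + 16842·3006 = 0 + 18933912 + 46718630 + 78414931 + 33376266 + 50627052 = 228070791
Σ Rᵢ = 0 + 677 + 1670 + 2801 + 1191 + 1807 = 8146
N̂ = 228070791 / 8146 ≈ 27997.9 → 27998

N ≈ 27,998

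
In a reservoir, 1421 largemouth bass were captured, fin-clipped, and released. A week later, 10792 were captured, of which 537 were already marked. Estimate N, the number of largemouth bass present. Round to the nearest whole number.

N = (1421 × 10792) / 537 = 15335432 / 537 ≈ 28557.6 → 28558

N ≈ 28,558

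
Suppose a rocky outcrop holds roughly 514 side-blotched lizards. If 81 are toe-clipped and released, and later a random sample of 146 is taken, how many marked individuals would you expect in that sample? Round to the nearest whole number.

Expected recaptures E[R] = M·C / N.
E[R] = 81 × 146 / 514 = 11826 / 514 ≈ 23.0 → 23

expected recaptures ≈ 23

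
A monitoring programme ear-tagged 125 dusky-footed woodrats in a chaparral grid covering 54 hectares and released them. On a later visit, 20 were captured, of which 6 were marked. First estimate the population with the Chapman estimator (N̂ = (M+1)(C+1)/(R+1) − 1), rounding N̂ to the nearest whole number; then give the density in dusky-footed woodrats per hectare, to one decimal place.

density ≈ 7.0 dusky-footed woodrats per hectare

N̂ = 126·21/7 − 1 = 2646/7 − 1 = 377
Density = N̂ / area = 377 / 54 ≈ 6.98 → 7.0 per hectare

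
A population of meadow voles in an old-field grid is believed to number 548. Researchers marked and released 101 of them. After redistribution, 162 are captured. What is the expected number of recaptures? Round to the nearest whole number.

Expected recaptures E[R] = M·C / N.
E[R] = 101 × 162 / 548 = 16362 / 548 ≈ 29.9 → 30

expected recaptures ≈ 30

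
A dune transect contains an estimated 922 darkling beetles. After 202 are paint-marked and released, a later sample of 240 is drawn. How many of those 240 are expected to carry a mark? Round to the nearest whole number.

expected recaptures ≈ 53

The marked fraction of the population is 202/922, so in a sample of 240 expect C·(M/N) marked.
E[R] = 202 × 240 / 922 = 48480 / 922 ≈ 52.6 → 53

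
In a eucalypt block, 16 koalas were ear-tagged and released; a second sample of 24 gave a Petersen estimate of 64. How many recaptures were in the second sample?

R = 6

From N = M·C/R: R = M·C / N = 16·24 / 64 = 384 / 64 = 6.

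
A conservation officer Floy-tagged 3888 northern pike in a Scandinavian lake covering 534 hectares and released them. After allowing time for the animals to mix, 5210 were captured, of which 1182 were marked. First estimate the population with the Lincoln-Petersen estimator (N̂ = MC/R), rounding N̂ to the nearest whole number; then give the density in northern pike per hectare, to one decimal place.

N̂ = 3888·5210/1182 = 20256480/1182 ≈ 17137.46 → 17137
Density = N̂ / area = 17137 / 534 ≈ 32.09 → 32.1 per hectare

density ≈ 32.1 northern pike per hectare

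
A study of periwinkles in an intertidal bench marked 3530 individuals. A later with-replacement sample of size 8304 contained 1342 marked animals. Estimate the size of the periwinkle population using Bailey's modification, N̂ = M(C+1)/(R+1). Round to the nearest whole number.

N̂ = 3530·(8304+1)/(1342+1) = 3530·8305/1343 = 29316650/1343 ≈ 21829.2 → 21829

N ≈ 21,829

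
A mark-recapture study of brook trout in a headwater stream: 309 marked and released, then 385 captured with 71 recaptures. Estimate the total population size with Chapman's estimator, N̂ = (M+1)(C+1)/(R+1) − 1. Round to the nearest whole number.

N̂ = (309+1)(385+1)/(71+1) − 1 = 310·386/72 − 1
= 119660/72 − 1 ≈ 1661.9 − 1 ≈ 1660.9 → 1661

N ≈ 1661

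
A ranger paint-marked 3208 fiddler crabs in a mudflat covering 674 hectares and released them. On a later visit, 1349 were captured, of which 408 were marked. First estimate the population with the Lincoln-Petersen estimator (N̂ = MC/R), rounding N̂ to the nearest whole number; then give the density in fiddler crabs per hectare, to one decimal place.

density ≈ 15.7 fiddler crabs per hectare

N̂ = 3208·1349/408 = 4327592/408 ≈ 10606.8 → 10607
Density = N̂ / area = 10607 / 674 ≈ 15.74 → 15.7 per hectare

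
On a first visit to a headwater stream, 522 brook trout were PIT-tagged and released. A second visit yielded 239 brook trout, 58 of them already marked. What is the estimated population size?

N = 2151

N = (522 × 239) / 58 = 124758 / 58 = 2151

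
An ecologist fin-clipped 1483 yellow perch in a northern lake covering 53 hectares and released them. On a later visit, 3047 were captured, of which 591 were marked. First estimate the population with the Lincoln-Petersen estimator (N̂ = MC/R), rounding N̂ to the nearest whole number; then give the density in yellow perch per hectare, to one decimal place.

density ≈ 144.3 yellow perch per hectare

N̂ = 1483·3047/591 = 4518701/591 ≈ 7645.9 → 7646
Density = N̂ / area = 7646 / 53 ≈ 144.26 → 144.3 per hectare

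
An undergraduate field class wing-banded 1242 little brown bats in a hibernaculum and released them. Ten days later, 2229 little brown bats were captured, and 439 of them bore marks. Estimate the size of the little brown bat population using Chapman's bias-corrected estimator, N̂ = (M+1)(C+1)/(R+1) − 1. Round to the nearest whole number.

N̂ = (1242+1)(2229+1)/(439+1) − 1 = 1243·2230/440 − 1
= 2771890/440 − 1 ≈ 6299.8 − 1 ≈ 6298.8 → 6299

N ≈ 6299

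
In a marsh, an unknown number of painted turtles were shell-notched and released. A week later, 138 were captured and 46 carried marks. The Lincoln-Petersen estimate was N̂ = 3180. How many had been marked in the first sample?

M = 1060

From N = M·C/R: M = N·R / C = 3180·46 / 138 = 146280 / 138 = 1060.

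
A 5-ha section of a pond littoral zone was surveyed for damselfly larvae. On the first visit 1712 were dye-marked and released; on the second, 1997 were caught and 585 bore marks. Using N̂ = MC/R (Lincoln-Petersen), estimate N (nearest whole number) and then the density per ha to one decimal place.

density ≈ 1168.8 damselfly larvae per ha

N̂ = 1712·1997/585 = 3418864/585 ≈ 5844.2 → 5844
Density = N̂ / area = 5844 / 5 ≈ 1168.80 → 1168.8 per ha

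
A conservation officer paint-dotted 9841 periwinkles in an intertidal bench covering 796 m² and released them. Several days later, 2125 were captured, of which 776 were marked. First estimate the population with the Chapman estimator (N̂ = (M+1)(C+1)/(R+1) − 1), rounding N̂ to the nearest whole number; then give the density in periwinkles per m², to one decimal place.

N̂ = 9842·2126/777 − 1 = 20924092/777 − 1 ≈ 26928.3 → 26928
Density = N̂ / area = 26928 / 796 ≈ 33.83 → 33.8 per m²

density ≈ 33.8 periwinkles per m²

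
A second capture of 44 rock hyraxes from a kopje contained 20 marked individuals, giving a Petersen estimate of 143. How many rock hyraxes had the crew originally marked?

From N = M·C/R: M = N·R / C = 143·20 / 44 = 2860 / 44 = 65.

M = 65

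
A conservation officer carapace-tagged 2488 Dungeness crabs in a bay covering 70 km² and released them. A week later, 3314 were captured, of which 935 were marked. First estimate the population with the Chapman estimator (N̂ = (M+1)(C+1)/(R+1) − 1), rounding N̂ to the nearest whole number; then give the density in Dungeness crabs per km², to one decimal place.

density ≈ 125.9 Dungeness crabs per km²

N̂ = 2489·3315/936 − 1 = 8251035/936 − 1 ≈ 8814.2 → 8814
Density = N̂ / area = 8814 / 70 ≈ 125.91 → 125.9 per km²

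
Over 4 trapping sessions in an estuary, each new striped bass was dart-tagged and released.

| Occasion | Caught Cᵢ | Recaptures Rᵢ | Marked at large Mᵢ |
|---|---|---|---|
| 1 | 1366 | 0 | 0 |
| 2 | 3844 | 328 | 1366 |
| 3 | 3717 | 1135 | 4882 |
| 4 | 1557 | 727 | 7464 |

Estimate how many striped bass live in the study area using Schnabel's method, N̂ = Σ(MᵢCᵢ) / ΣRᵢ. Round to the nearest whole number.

N ≈ 15,990

Σ MᵢCᵢ = 0·1366 + 1366·3844 + 4882·3717 + 7464·1557 = 0 + 5250904 + 18146394 + 11621448 = 35018746
Σ Rᵢ = 0 + 328 + 1135 + 727 = 2190
N̂ = 35018746 / 2190 ≈ 15990.3 → 15990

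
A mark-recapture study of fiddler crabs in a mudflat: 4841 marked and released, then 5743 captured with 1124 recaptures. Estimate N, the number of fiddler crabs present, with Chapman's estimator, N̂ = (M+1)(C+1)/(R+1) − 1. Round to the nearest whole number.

N ≈ 24,721

N̂ = (4841+1)(5743+1)/(1124+1) − 1 = 4842·5744/1125 − 1
= 27812448/1125 − 1 ≈ 24722.2 − 1 ≈ 24721.2 → 24721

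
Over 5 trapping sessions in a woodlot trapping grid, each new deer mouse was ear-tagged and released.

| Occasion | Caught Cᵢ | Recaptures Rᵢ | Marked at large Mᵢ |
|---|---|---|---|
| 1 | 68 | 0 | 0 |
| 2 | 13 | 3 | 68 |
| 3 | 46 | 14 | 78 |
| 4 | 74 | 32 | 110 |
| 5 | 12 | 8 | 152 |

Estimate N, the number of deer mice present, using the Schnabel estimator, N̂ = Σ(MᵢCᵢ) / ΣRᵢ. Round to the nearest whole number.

Σ MᵢCᵢ = 0·68 + 68·13 + 78·46 + 110·74 + 152·12 = 0 + 884 + 3588 + 8140 + 1824 = 14436
Σ Rᵢ = 0 + 3 + 14 + 32 + 8 = 57
N̂ = 14436 / 57 ≈ 253.3 → 253

N ≈ 253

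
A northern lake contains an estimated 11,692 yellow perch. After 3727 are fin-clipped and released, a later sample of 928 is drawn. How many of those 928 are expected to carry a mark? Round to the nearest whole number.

The marked fraction of the population is 3727/11692, so in a sample of 928 expect C·(M/N) marked.
E[R] = 3727 × 928 / 11692 = 3458656 / 11692 ≈ 295.8 → 296

expected recaptures ≈ 296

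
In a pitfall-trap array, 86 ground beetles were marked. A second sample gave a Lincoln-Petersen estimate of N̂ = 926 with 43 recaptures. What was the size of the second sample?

C = 463

From N = M·C/R: C = N·R / M = 926·43 / 86 = 39818 / 86 = 463.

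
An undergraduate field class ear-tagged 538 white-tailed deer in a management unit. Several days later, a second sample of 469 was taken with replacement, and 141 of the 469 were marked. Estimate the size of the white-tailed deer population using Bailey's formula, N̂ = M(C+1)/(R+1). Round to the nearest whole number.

N̂ = 538·(469+1)/(141+1) = 538·470/142 = 252860/142 ≈ 1780.7 → 1781

N ≈ 1781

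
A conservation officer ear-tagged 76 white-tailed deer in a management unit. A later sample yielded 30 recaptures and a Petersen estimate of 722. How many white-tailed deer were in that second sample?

C = 285

From N = M·C/R: C = N·R / M = 722·30 / 76 = 21660 / 76 = 285.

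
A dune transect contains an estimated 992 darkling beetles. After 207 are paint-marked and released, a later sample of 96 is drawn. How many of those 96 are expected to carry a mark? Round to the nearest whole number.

Expected recaptures E[R] = M·C / N.
E[R] = 207 × 96 / 992 = 19872 / 992 ≈ 20.0 → 20

expected recaptures ≈ 20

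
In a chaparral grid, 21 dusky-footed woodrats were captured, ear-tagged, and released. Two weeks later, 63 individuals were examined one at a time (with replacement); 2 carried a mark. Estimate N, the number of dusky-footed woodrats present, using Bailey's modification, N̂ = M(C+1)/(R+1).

N = 448

N̂ = 21·(63+1)/(2+1) = 21·64/3 = 1344/3 = 448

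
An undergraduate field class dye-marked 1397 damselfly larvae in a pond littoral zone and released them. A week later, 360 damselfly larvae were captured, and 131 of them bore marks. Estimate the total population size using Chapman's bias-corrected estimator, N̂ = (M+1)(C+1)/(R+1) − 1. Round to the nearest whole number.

N ≈ 3822

N̂ = (1397+1)(360+1)/(131+1) − 1 = 1398·361/132 − 1
= 504678/132 − 1 ≈ 3823.3 − 1 ≈ 3822.3 → 3822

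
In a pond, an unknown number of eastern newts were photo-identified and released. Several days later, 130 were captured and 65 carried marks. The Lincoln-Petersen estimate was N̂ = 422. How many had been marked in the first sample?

M = 211

From N = M·C/R: M = N·R / C = 422·65 / 130 = 27430 / 130 = 211.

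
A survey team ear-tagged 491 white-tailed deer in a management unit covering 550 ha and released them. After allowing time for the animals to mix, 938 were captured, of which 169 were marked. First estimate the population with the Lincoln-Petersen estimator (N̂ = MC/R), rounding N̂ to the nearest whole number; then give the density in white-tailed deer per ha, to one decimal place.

N̂ = 491·938/169 = 460558/169 ≈ 2725.2 → 2725
Density = N̂ / area = 2725 / 550 ≈ 4.95 → 5.0 per ha

density ≈ 5.0 white-tailed deer per ha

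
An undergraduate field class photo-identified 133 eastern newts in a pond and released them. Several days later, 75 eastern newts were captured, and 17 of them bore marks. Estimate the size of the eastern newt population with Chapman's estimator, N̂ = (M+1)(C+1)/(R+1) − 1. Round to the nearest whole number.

N̂ = (133+1)(75+1)/(17+1) − 1 = 134·76/18 − 1
= 10184/18 − 1 ≈ 565.8 − 1 ≈ 564.8 → 565

N ≈ 565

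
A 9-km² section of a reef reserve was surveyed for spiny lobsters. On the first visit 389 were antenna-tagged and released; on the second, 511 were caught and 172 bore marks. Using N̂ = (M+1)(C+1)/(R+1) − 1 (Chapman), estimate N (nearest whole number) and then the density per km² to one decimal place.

N̂ = 390·512/173 − 1 = 199680/173 − 1 ≈ 1153.2 → 1153
Density = N̂ / area = 1153 / 9 ≈ 128.11 → 128.1 per km²

density ≈ 128.1 spiny lobsters per km²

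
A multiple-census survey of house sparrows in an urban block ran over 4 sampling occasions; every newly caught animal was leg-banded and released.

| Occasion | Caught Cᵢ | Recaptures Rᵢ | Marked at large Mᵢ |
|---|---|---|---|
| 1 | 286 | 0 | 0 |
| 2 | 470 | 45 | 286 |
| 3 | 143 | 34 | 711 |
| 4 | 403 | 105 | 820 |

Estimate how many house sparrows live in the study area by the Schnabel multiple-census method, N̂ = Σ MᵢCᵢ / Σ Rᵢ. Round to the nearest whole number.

Σ MᵢCᵢ = 0·286 + 286·470 + 711·143 + 820·403 = 0 + 134420 + 101673 + 330460 = 566553
Σ Rᵢ = 0 + 45 + 34 + 105 = 184
N̂ = 566553 / 184 ≈ 3079.1 → 3079

N ≈ 3079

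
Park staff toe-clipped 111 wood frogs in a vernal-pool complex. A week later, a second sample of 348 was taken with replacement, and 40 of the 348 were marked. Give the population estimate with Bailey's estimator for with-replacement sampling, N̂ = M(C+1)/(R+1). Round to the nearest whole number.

N̂ = 111·(348+1)/(40+1) = 111·349/41 = 38739/41 ≈ 944.9 → 945

N ≈ 945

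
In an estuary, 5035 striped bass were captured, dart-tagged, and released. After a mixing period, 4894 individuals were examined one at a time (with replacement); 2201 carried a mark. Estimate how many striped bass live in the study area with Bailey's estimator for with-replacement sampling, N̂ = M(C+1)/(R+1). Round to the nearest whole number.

N̂ = 5035·(4894+1)/(2201+1) = 5035·4895/2202 = 24646325/2202 ≈ 11192.7 → 11193

N ≈ 11,193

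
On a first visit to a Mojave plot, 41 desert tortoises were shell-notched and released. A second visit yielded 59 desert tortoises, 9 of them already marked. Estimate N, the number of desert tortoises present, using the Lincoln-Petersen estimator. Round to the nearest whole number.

N = (41 × 59) / 9 = 2419 / 9 ≈ 268.8 → 269

N ≈ 269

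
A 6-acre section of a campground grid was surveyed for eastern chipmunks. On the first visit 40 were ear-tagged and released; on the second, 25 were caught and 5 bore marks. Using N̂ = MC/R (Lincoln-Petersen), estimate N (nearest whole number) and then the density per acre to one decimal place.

N̂ = 40·25/5 = 1000/5 = 200
Density = N̂ / area = 200 / 6 ≈ 33.33 → 33.3 per acre

density ≈ 33.3 eastern chipmunks per acre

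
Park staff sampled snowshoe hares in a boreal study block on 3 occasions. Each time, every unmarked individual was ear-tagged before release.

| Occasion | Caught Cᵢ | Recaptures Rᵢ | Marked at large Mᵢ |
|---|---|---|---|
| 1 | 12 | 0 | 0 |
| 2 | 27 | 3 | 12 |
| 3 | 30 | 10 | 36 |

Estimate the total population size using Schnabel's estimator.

N = 108

Σ MᵢCᵢ = 0·12 + 12·27 + 36·30 = 0 + 324 + 1080 = 1404
Σ Rᵢ = 0 + 3 + 10 = 13
N̂ = 1404 / 13 = 108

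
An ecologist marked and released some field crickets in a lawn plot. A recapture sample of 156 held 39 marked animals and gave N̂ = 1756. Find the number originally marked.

From N = M·C/R: M = N·R / C = 1756·39 / 156 = 68484 / 156 = 439.

M = 439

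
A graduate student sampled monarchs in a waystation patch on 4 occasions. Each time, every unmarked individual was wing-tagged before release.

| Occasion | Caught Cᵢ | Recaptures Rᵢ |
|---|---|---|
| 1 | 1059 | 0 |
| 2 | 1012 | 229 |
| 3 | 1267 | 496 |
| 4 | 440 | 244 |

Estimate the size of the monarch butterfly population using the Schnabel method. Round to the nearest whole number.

Marked at large before each occasion: Mᵢ = Σⱼ<ᵢ (Cⱼ − Rⱼ) → M1=0, M2=1059, M3=1842, M4=2613
Σ MᵢCᵢ = 0·1059 + 1059·1012 + 1842·1267 + 2613·440 = 0 + 1071708 + 2333814 + 1149720 = 4555242
Σ Rᵢ = 0 + 229 + 496 + 244 = 969
N̂ = 4555242 / 969 ≈ 4701.0 → 4701

N ≈ 4701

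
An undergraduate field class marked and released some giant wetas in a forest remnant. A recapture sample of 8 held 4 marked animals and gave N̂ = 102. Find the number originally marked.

M = 51

From N = M·C/R: M = N·R / C = 102·4 / 8 = 408 / 8 = 51.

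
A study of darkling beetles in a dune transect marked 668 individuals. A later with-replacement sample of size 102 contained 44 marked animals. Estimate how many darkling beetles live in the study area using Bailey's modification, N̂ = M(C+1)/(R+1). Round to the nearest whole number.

N̂ = 668·(102+1)/(44+1) = 668·103/45 = 68804/45 ≈ 1529.0 → 1529

N ≈ 1529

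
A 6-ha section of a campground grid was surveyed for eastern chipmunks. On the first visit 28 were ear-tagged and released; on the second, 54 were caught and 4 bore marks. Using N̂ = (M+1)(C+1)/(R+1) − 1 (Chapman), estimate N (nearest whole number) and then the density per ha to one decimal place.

density ≈ 53.0 eastern chipmunks per ha

N̂ = 29·55/5 − 1 = 1595/5 − 1 = 318
Density = N̂ / area = 318 / 6 = 53.0 per ha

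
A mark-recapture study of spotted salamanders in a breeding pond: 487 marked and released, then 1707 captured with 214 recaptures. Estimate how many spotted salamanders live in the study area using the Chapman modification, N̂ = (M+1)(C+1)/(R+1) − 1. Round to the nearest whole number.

N ≈ 3876

N̂ = (487+1)(1707+1)/(214+1) − 1 = 488·1708/215 − 1
= 833504/215 − 1 ≈ 3876.8 − 1 ≈ 3875.8 → 3876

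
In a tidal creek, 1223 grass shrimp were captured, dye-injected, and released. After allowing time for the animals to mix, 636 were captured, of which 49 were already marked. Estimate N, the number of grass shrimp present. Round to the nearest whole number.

N = (1223 × 636) / 49 = 777828 / 49 ≈ 15874.0 → 15874

N ≈ 15,874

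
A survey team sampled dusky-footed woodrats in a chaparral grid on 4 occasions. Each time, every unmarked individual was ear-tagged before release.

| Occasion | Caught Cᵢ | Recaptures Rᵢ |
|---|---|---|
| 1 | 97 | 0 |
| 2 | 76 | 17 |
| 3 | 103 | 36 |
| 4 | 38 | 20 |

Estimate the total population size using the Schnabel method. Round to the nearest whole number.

Marked at large before each occasion: Mᵢ = Σⱼ<ᵢ (Cⱼ − Rⱼ) → M1=0, M2=97, M3=156, M4=223
Σ MᵢCᵢ = 0·97 + 97·76 + 156·103 + 223·38 = 0 + 7372 + 16068 + 8474 = 31914
Σ Rᵢ = 0 + 17 + 36 + 20 = 73
N̂ = 31914 / 73 ≈ 437.2 → 437

N ≈ 437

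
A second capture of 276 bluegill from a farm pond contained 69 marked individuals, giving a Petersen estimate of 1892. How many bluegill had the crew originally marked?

M = 473

From N = M·C/R: M = N·R / C = 1892·69 / 276 = 130548 / 276 = 473.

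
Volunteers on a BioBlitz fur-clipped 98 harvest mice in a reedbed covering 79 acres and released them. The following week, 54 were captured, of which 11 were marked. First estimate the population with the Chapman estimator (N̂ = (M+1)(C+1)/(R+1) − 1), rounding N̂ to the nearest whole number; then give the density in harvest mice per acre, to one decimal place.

density ≈ 5.7 harvest mice per acre

N̂ = 99·55/12 − 1 = 5445/12 − 1 ≈ 452.8 → 453
Density = N̂ / area = 453 / 79 ≈ 5.73 → 5.7 per acre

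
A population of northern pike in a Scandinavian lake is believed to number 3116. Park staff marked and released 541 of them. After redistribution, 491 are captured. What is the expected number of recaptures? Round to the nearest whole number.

expected recaptures ≈ 85

The marked fraction of the population is 541/3116, so in a sample of 491 expect C·(M/N) marked.
E[R] = 541 × 491 / 3116 = 265631 / 3116 ≈ 85.2 → 85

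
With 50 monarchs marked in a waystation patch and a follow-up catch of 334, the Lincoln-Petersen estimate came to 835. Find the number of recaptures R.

R = 20

From N = M·C/R: R = M·C / N = 50·334 / 835 = 16700 / 835 = 20.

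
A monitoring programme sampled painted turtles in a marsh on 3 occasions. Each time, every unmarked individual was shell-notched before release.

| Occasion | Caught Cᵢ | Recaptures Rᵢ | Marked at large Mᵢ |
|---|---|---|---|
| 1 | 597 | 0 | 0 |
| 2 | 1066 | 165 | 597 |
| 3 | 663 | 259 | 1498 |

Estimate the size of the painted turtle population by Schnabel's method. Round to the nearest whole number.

N ≈ 3843

Σ MᵢCᵢ = 0·597 + 597·1066 + 1498·663 = 0 + 636402 + 993174 = 1629576
Σ Rᵢ = 0 + 165 + 259 = 424
N̂ = 1629576 / 424 ≈ 3843.3 → 3843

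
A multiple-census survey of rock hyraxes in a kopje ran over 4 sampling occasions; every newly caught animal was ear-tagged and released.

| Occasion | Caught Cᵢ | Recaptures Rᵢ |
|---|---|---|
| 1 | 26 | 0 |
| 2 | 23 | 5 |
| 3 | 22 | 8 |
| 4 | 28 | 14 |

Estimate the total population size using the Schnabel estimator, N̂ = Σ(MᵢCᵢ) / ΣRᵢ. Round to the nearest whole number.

Marked at large before each occasion: Mᵢ = Σⱼ<ᵢ (Cⱼ − Rⱼ) → M1=0, M2=26, M3=44, M4=58
Σ MᵢCᵢ = 0·26 + 26·23 + 44·22 + 58·28 = 0 + 598 + 968 + 1624 = 3190
Σ Rᵢ = 0 + 5 + 8 + 14 = 27
N̂ = 3190 / 27 ≈ 118.1 → 118

N ≈ 118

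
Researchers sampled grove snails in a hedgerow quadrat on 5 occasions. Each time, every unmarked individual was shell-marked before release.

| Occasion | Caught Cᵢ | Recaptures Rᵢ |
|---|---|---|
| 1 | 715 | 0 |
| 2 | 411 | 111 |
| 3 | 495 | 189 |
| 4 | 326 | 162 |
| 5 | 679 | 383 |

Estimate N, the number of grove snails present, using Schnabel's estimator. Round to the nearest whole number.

Marked at large before each occasion: Mᵢ = Σⱼ<ᵢ (Cⱼ − Rⱼ) → M1=0, M2=715, M3=1015, M4=1321, M5=1485
Σ MᵢCᵢ = 0·715 + 715·411 + 1015·495 + 1321·326 + 1485·679 = 0 + 293865 + 502425 + 430646 + 1008315 = 2235251
Σ Rᵢ = 0 + 111 + 189 + 162 + 383 = 845
N̂ = 2235251 / 845 ≈ 2645.3 → 2645

N ≈ 2645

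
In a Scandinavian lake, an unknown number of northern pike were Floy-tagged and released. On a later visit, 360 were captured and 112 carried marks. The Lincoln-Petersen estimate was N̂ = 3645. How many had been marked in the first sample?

M = 1134

From N = M·C/R: M = N·R / C = 3645·112 / 360 = 408240 / 360 = 1134.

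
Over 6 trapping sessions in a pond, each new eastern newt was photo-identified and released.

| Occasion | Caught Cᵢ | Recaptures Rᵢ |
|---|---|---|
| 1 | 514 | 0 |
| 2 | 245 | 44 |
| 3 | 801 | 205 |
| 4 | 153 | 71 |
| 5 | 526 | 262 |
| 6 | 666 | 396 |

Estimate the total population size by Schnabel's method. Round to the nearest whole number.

N ≈ 2797

Marked at large before each occasion: Mᵢ = Σⱼ<ᵢ (Cⱼ − Rⱼ) → M1=0, M2=514, M3=715, M4=1311, M5=1393, M6=1657
Σ MᵢCᵢ = 0·514 + 514·245 + 715·801 + 1311·153 + 1393·526 + 1657·666 = 0 + 125930 + 572715 + 200583 + 732718 + 1103562 = 2735508
Σ Rᵢ = 0 + 44 + 205 + 71 + 262 + 396 = 978
N̂ = 2735508 / 978 ≈ 2797.0 → 2797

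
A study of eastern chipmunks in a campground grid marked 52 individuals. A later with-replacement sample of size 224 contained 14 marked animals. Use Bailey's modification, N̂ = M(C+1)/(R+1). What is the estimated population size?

N̂ = 52·(224+1)/(14+1) = 52·225/15 = 11700/15 = 780

N = 780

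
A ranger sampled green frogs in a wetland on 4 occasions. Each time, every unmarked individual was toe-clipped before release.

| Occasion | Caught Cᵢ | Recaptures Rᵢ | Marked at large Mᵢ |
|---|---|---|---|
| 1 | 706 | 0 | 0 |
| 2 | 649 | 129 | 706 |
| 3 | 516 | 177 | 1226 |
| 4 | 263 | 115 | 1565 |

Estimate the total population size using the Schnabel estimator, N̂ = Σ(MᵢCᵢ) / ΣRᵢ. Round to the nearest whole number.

N ≈ 3569

Σ MᵢCᵢ = 0·706 + 706·649 + 1226·516 + 1565·263 = 0 + 458194 + 632616 + 411595 = 1502405
Σ Rᵢ = 0 + 129 + 177 + 115 = 421
N̂ = 1502405 / 421 ≈ 3568.7 → 3569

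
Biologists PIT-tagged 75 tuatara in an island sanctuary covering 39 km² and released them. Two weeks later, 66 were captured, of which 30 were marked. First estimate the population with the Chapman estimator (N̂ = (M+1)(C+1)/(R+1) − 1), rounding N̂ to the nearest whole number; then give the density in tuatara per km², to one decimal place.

density ≈ 4.2 tuatara per km²

N̂ = 76·67/31 − 1 = 5092/31 − 1 ≈ 163.3 → 163
Density = N̂ / area = 163 / 39 ≈ 4.18 → 4.2 per km²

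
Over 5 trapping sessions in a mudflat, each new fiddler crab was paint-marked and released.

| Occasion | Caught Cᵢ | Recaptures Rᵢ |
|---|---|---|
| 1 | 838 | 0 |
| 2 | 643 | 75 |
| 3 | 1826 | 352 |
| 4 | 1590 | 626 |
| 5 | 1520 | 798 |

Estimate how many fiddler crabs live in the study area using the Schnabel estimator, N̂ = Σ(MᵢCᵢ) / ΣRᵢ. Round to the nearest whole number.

Marked at large before each occasion: Mᵢ = Σⱼ<ᵢ (Cⱼ − Rⱼ) → M1=0, M2=838, M3=1406, M4=2880, M5=3844
Σ MᵢCᵢ = 0·838 + 838·643 + 1406·1826 + 2880·1590 + 3844·1520 = 0 + 538834 + 2567356 + 4579200 + 5842880 = 13528270
Σ Rᵢ = 0 + 75 + 352 + 626 + 798 = 1851
N̂ = 13528270 / 1851 ≈ 7308.6 → 7309

N ≈ 7309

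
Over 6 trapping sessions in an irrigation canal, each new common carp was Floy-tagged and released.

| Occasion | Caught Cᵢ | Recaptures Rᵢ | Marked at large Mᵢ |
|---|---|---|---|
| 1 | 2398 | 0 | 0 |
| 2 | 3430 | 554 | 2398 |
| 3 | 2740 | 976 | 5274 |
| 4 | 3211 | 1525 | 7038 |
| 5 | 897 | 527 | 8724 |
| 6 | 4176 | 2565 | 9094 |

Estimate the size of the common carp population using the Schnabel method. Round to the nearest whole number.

Σ MᵢCᵢ = 0·2398 + 2398·3430 + 5274·2740 + 7038·3211 + 8724·897 + 9094·4176 = 0 + 8225140 + 14450760 + 22599018 + 7825428 + 37976544 = 91076890
Σ Rᵢ = 0 + 554 + 976 + 1525 + 527 + 2565 = 6147
N̂ = 91076890 / 6147 ≈ 14816.48 → 14816

N ≈ 14,816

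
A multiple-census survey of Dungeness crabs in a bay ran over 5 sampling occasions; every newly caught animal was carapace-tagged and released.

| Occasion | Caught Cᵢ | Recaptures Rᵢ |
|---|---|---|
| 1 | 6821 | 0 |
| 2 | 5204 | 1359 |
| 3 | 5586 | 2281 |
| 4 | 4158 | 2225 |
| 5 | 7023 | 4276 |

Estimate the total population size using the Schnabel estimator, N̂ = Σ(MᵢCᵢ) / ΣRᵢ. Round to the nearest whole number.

N ≈ 26,118

Marked at large before each occasion: Mᵢ = Σⱼ<ᵢ (Cⱼ − Rⱼ) → M1=0, M2=6821, M3=10666, M4=13971, M5=15904
Σ MᵢCᵢ = 0·6821 + 6821·5204 + 10666·5586 + 13971·4158 + 15904·7023 = 0 + 35496484 + 59580276 + 58091418 + 111693792 = 264861970
Σ Rᵢ = 0 + 1359 + 2281 + 2225 + 4276 = 10141
N̂ = 264861970 / 10141 ≈ 26117.9 → 26118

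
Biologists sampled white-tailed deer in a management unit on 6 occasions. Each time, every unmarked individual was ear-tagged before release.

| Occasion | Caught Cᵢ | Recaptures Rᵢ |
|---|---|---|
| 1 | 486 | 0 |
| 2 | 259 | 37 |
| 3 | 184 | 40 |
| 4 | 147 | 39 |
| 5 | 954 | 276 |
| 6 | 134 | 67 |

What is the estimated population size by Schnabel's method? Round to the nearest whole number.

N ≈ 3304

Marked at large before each occasion: Mᵢ = Σⱼ<ᵢ (Cⱼ − Rⱼ) → M1=0, M2=486, M3=708, M4=852, M5=960, M6=1638
Σ MᵢCᵢ = 0·486 + 486·259 + 708·184 + 852·147 + 960·954 + 1638·134 = 0 + 125874 + 130272 + 125244 + 915840 + 219492 = 1516722
Σ Rᵢ = 0 + 37 + 40 + 39 + 276 + 67 = 459
N̂ = 1516722 / 459 ≈ 3304.4 → 3304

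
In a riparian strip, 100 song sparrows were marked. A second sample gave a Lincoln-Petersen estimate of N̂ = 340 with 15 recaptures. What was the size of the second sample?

From N = M·C/R: C = N·R / M = 340·15 / 100 = 5100 / 100 = 51.

C = 51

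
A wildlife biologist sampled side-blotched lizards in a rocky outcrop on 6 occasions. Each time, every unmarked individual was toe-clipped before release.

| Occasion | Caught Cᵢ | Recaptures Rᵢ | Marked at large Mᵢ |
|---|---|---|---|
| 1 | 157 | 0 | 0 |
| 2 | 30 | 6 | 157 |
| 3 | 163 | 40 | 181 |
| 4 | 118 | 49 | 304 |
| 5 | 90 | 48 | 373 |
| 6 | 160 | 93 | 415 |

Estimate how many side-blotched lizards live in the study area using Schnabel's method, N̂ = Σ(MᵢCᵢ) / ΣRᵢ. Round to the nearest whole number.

N ≈ 721

Σ MᵢCᵢ = 0·157 + 157·30 + 181·163 + 304·118 + 373·90 + 415·160 = 0 + 4710 + 29503 + 35872 + 33570 + 66400 = 170055
Σ Rᵢ = 0 + 6 + 40 + 49 + 48 + 93 = 236
N̂ = 170055 / 236 ≈ 720.6 → 721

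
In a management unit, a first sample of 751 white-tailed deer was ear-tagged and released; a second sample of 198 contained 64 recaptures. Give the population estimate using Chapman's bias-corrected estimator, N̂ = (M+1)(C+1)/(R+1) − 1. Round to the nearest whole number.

N ≈ 2301

N̂ = (751+1)(198+1)/(64+1) − 1 = 752·199/65 − 1
= 149648/65 − 1 ≈ 2302.3 − 1 ≈ 2301.3 → 2301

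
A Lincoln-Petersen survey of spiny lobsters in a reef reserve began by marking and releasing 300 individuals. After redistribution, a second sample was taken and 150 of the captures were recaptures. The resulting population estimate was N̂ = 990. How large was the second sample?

From N = M·C/R: C = N·R / M = 990·150 / 300 = 148500 / 300 = 495.

C = 495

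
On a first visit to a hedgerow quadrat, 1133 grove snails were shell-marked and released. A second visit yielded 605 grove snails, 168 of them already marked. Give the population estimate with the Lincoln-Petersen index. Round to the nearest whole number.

N ≈ 4080

Lincoln-Petersen assumes M/N = R/C, so N = M·C / R.
N = (1133 × 605) / 168 = 685465 / 168 ≈ 4080.1 → 4080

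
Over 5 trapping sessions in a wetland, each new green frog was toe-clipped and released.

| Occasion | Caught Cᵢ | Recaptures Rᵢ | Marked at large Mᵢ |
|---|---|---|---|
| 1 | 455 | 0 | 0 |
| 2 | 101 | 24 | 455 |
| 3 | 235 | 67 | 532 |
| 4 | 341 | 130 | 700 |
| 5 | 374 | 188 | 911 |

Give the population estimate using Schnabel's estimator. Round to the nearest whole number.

Σ MᵢCᵢ = 0·455 + 455·101 + 532·235 + 700·341 + 911·374 = 0 + 45955 + 125020 + 238700 + 340714 = 750389
Σ Rᵢ = 0 + 24 + 67 + 130 + 188 = 409
N̂ = 750389 / 409 ≈ 1834.7 → 1835

N ≈ 1835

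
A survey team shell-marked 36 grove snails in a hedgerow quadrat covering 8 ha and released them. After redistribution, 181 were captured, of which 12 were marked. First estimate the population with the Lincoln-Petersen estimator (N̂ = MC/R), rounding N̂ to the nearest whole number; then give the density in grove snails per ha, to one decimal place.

N̂ = 36·181/12 = 6516/12 = 543
Density = N̂ / area = 543 / 8 ≈ 67.88 → 67.9 per ha

density ≈ 67.9 grove snails per ha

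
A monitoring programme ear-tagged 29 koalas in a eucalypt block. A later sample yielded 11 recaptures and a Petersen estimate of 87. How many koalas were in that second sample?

From N = M·C/R: C = N·R / M = 87·11 / 29 = 957 / 29 = 33.

C = 33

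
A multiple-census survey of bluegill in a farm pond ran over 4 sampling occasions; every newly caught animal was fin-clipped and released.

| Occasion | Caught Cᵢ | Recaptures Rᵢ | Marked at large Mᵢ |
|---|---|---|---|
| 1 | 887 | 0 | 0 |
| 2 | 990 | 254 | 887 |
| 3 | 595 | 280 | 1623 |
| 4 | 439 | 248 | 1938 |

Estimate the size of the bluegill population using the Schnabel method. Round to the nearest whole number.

N ≈ 3446

Σ MᵢCᵢ = 0·887 + 887·990 + 1623·595 + 1938·439 = 0 + 878130 + 965685 + 850782 = 2694597
Σ Rᵢ = 0 + 254 + 280 + 248 = 782
N̂ = 2694597 / 782 ≈ 3445.8 → 3446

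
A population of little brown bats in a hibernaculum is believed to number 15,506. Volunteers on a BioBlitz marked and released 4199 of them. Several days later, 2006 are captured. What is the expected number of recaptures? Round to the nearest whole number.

expected recaptures ≈ 543

Expected recaptures E[R] = M·C / N.
E[R] = 4199 × 2006 / 15506 = 8423194 / 15506 ≈ 543.2 → 543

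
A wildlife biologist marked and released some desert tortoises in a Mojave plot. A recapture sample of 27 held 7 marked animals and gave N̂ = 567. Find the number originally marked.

From N = M·C/R: M = N·R / C = 567·7 / 27 = 3969 / 27 = 147.

M = 147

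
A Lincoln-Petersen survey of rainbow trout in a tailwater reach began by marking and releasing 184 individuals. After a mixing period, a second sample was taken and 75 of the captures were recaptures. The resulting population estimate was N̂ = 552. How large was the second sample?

C = 225

From N = M·C/R: C = N·R / M = 552·75 / 184 = 41400 / 184 = 225.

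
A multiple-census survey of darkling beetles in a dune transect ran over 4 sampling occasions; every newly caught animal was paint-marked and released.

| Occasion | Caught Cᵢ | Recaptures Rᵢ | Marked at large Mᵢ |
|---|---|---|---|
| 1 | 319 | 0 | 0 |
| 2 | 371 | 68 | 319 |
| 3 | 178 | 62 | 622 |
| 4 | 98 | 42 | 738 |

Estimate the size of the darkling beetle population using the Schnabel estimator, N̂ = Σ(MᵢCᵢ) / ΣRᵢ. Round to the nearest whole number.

Σ MᵢCᵢ = 0·319 + 319·371 + 622·178 + 738·98 = 0 + 118349 + 110716 + 72324 = 301389
Σ Rᵢ = 0 + 68 + 62 + 42 = 172
N̂ = 301389 / 172 ≈ 1752.3 → 1752

N ≈ 1752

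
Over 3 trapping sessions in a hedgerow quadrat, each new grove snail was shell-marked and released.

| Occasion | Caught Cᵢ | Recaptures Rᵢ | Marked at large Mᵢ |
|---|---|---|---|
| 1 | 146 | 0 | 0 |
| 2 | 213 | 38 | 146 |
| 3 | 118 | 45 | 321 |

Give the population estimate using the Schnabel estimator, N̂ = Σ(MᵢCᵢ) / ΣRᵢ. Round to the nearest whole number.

Σ MᵢCᵢ = 0·146 + 146·213 + 321·118 = 0 + 31098 + 37878 = 68976
Σ Rᵢ = 0 + 38 + 45 = 83
N̂ = 68976 / 83 ≈ 831.0 → 831

N ≈ 831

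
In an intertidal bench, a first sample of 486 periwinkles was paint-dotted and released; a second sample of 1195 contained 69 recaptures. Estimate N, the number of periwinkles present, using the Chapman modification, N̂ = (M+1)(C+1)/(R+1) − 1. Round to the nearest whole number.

N̂ = (486+1)(1195+1)/(69+1) − 1 = 487·1196/70 − 1
= 582452/70 − 1 ≈ 8320.7 − 1 ≈ 8319.7 → 8320

N ≈ 8320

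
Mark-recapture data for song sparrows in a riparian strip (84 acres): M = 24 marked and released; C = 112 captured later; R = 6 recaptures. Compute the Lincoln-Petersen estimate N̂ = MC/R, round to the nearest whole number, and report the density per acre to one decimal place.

density ≈ 5.3 song sparrows per acre

N̂ = 24·112/6 = 2688/6 = 448
Density = N̂ / area = 448 / 84 ≈ 5.33 → 5.3 per acre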